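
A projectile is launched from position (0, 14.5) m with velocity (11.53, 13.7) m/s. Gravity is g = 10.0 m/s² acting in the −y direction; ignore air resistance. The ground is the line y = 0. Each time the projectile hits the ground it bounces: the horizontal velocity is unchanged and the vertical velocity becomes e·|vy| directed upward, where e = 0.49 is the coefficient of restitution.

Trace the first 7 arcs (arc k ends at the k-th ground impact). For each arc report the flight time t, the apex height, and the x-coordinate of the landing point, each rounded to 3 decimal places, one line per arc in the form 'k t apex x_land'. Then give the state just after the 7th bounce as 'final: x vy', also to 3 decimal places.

Arc 1: start y=14.500, vy=13.700 → t=3.556, apex=23.884, x_land=40.996, impact vy=-21.856
  bounce: vy ← 0.49·21.856 = 10.709
Arc 2: start y=0.000, vy=10.709 → t=2.142, apex=5.735, x_land=65.692, impact vy=-10.709
  bounce: vy ← 0.49·10.709 = 5.248
Arc 3: start y=0.000, vy=5.248 → t=1.050, apex=1.377, x_land=77.793, impact vy=-5.248
  bounce: vy ← 0.49·5.248 = 2.571
Arc 4: start y=0.000, vy=2.571 → t=0.514, apex=0.331, x_land=83.723, impact vy=-2.571
  bounce: vy ← 0.49·2.571 = 1.260
Arc 5: start y=0.000, vy=1.260 → t=0.252, apex=0.079, x_land=86.628, impact vy=-1.260
  bounce: vy ← 0.49·1.260 = 0.617
Arc 6: start y=0.000, vy=0.617 → t=0.123, apex=0.019, x_land=88.052, impact vy=-0.617
  bounce: vy ← 0.49·0.617 = 0.303
Arc 7: start y=0.000, vy=0.303 → t=0.061, apex=0.005, x_land=88.750, impact vy=-0.303
  bounce: vy ← 0.49·0.303 = 0.148

1 3.556 23.884 40.996
2 2.142 5.735 65.692
3 1.050 1.377 77.793
4 0.514 0.331 83.723
5 0.252 0.079 86.628
6 0.123 0.019 88.052
7 0.061 0.005 88.750
final: 88.750 0.148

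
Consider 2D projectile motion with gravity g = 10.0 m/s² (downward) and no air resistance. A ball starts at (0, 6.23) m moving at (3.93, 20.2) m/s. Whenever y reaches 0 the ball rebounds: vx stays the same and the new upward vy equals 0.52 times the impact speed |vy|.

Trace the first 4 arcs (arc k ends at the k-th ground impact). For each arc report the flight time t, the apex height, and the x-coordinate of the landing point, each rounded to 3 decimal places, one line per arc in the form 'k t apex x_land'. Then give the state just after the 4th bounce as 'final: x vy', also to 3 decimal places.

1 4.328 26.632 17.009
2 2.400 7.201 26.441
3 1.248 1.947 31.347
4 0.649 0.527 33.897
final: 33.897 1.687

Arc 1: start y=6.230, vy=20.200 → t=4.328, apex=26.632, x_land=17.009, impact vy=-23.079
  bounce: vy ← 0.52·23.079 = 12.001
Arc 2: start y=0.000, vy=12.001 → t=2.400, apex=7.201, x_land=26.441, impact vy=-12.001
  bounce: vy ← 0.52·12.001 = 6.241
Arc 3: start y=0.000, vy=6.241 → t=1.248, apex=1.947, x_land=31.347, impact vy=-6.241
  bounce: vy ← 0.52·6.241 = 3.245
Arc 4: start y=0.000, vy=3.245 → t=0.649, apex=0.527, x_land=33.897, impact vy=-3.245
  bounce: vy ← 0.52·3.245 = 1.687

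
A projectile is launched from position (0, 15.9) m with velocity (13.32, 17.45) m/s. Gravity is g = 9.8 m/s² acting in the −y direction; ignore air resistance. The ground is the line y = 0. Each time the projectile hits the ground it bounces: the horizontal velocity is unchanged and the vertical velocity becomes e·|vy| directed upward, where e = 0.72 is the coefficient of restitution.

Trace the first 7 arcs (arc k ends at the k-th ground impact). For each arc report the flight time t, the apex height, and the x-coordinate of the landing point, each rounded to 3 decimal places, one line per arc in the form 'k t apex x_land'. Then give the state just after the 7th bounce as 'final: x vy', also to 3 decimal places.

1 4.313 31.436 57.456
2 3.647 16.296 106.038
3 2.626 8.448 141.018
4 1.891 4.379 166.203
5 1.361 2.270 184.336
6 0.980 1.177 197.393
7 0.706 0.610 206.793
final: 206.793 2.490

Arc 1: start y=15.900, vy=17.450 → t=4.313, apex=31.436, x_land=57.456, impact vy=-24.822
  bounce: vy ← 0.72·24.822 = 17.872
Arc 2: start y=0.000, vy=17.872 → t=3.647, apex=16.296, x_land=106.038, impact vy=-17.872
  bounce: vy ← 0.72·17.872 = 12.868
Arc 3: start y=0.000, vy=12.868 → t=2.626, apex=8.448, x_land=141.018, impact vy=-12.868
  bounce: vy ← 0.72·12.868 = 9.265
Arc 4: start y=0.000, vy=9.265 → t=1.891, apex=4.379, x_land=166.203, impact vy=-9.265
  bounce: vy ← 0.72·9.265 = 6.671
Arc 5: start y=0.000, vy=6.671 → t=1.361, apex=2.270, x_land=184.336, impact vy=-6.671
  bounce: vy ← 0.72·6.671 = 4.803
Arc 6: start y=0.000, vy=4.803 → t=0.980, apex=1.177, x_land=197.393, impact vy=-4.803
  bounce: vy ← 0.72·4.803 = 3.458
Arc 7: start y=0.000, vy=3.458 → t=0.706, apex=0.610, x_land=206.793, impact vy=-3.458
  bounce: vy ← 0.72·3.458 = 2.490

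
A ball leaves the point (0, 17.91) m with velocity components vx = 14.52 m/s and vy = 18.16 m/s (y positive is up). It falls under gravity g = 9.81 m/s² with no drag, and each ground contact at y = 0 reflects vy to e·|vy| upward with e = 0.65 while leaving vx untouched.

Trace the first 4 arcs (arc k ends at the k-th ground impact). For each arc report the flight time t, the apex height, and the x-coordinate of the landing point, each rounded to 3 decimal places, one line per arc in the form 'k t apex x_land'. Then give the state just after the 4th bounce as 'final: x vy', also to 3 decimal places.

Arc 1: start y=17.910, vy=18.160 → t=4.512, apex=34.719, x_land=65.509, impact vy=-26.099
  bounce: vy ← 0.65·26.099 = 16.965
Arc 2: start y=0.000, vy=16.965 → t=3.459, apex=14.669, x_land=115.729, impact vy=-16.965
  bounce: vy ← 0.65·16.965 = 11.027
Arc 3: start y=0.000, vy=11.027 → t=2.248, apex=6.197, x_land=148.371, impact vy=-11.027
  bounce: vy ← 0.65·11.027 = 7.168
Arc 4: start y=0.000, vy=7.168 → t=1.461, apex=2.618, x_land=169.589, impact vy=-7.168
  bounce: vy ← 0.65·7.168 = 4.659

1 4.512 34.719 65.509
2 3.459 14.669 115.729
3 2.248 6.197 148.371
4 1.461 2.618 169.589
final: 169.589 4.659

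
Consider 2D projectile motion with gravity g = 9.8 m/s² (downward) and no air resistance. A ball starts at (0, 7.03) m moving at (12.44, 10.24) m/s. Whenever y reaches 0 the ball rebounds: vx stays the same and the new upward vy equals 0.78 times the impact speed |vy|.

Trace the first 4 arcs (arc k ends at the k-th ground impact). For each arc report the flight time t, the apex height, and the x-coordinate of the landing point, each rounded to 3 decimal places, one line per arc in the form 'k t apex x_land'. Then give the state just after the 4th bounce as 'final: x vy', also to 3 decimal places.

1 2.634 12.380 32.772
2 2.480 7.532 63.618
3 1.934 4.582 87.679
4 1.509 2.788 106.446
final: 106.446 5.766

Arc 1: start y=7.030, vy=10.240 → t=2.634, apex=12.380, x_land=32.772, impact vy=-15.577
  bounce: vy ← 0.78·15.577 = 12.150
Arc 2: start y=0.000, vy=12.150 → t=2.480, apex=7.532, x_land=63.618, impact vy=-12.150
  bounce: vy ← 0.78·12.150 = 9.477
Arc 3: start y=0.000, vy=9.477 → t=1.934, apex=4.582, x_land=87.679, impact vy=-9.477
  bounce: vy ← 0.78·9.477 = 7.392
Arc 4: start y=0.000, vy=7.392 → t=1.509, apex=2.788, x_land=106.446, impact vy=-7.392
  bounce: vy ← 0.78·7.392 = 5.766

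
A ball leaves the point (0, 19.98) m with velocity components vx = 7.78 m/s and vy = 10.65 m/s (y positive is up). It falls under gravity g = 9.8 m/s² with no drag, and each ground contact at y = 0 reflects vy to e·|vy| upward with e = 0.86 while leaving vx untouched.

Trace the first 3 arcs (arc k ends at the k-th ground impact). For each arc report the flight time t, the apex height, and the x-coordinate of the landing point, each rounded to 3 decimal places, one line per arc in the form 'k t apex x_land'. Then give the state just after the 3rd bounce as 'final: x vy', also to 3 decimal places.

1 3.380 25.767 26.296
2 3.944 19.057 56.982
3 3.392 14.095 83.372
final: 83.372 14.294

Arc 1: start y=19.980, vy=10.650 → t=3.380, apex=25.767, x_land=26.296, impact vy=-22.473
  bounce: vy ← 0.86·22.473 = 19.327
Arc 2: start y=0.000, vy=19.327 → t=3.944, apex=19.057, x_land=56.982, impact vy=-19.327
  bounce: vy ← 0.86·19.327 = 16.621
Arc 3: start y=0.000, vy=16.621 → t=3.392, apex=14.095, x_land=83.372, impact vy=-16.621
  bounce: vy ← 0.86·16.621 = 14.294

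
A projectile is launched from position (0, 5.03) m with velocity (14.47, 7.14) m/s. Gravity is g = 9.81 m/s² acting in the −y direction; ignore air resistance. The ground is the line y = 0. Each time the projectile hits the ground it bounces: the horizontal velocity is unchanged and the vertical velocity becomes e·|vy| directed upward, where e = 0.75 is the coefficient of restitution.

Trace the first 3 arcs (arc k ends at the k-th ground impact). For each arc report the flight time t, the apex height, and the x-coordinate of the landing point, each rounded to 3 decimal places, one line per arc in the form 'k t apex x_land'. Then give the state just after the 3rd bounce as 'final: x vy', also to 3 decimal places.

1 1.975 7.628 28.577
2 1.871 4.291 55.645
3 1.403 2.414 75.946
final: 75.946 5.161

Arc 1: start y=5.030, vy=7.140 → t=1.975, apex=7.628, x_land=28.577, impact vy=-12.234
  bounce: vy ← 0.75·12.234 = 9.175
Arc 2: start y=0.000, vy=9.175 → t=1.871, apex=4.291, x_land=55.645, impact vy=-9.175
  bounce: vy ← 0.75·9.175 = 6.882
Arc 3: start y=0.000, vy=6.882 → t=1.403, apex=2.414, x_land=75.946, impact vy=-6.882
  bounce: vy ← 0.75·6.882 = 5.161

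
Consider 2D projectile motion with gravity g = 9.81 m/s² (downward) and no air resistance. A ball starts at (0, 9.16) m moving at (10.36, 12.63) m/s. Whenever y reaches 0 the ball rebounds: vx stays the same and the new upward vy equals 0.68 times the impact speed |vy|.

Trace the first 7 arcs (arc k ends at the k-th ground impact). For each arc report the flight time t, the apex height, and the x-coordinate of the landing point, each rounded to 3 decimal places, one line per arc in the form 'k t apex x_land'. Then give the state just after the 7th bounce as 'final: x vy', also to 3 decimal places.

1 3.165 17.290 32.789
2 2.553 7.995 59.242
3 1.736 3.697 77.231
4 1.181 1.709 89.463
5 0.803 0.790 97.781
6 0.546 0.366 103.437
7 0.371 0.169 107.283
final: 107.283 1.238

Arc 1: start y=9.160, vy=12.630 → t=3.165, apex=17.290, x_land=32.789, impact vy=-18.418
  bounce: vy ← 0.68·18.418 = 12.524
Arc 2: start y=0.000, vy=12.524 → t=2.553, apex=7.995, x_land=59.242, impact vy=-12.524
  bounce: vy ← 0.68·12.524 = 8.517
Arc 3: start y=0.000, vy=8.517 → t=1.736, apex=3.697, x_land=77.231, impact vy=-8.517
  bounce: vy ← 0.68·8.517 = 5.791
Arc 4: start y=0.000, vy=5.791 → t=1.181, apex=1.709, x_land=89.463, impact vy=-5.791
  bounce: vy ← 0.68·5.791 = 3.938
Arc 5: start y=0.000, vy=3.938 → t=0.803, apex=0.790, x_land=97.781, impact vy=-3.938
  bounce: vy ← 0.68·3.938 = 2.678
Arc 6: start y=0.000, vy=2.678 → t=0.546, apex=0.366, x_land=103.437, impact vy=-2.678
  bounce: vy ← 0.68·2.678 = 1.821
Arc 7: start y=0.000, vy=1.821 → t=0.371, apex=0.169, x_land=107.283, impact vy=-1.821
  bounce: vy ← 0.68·1.821 = 1.238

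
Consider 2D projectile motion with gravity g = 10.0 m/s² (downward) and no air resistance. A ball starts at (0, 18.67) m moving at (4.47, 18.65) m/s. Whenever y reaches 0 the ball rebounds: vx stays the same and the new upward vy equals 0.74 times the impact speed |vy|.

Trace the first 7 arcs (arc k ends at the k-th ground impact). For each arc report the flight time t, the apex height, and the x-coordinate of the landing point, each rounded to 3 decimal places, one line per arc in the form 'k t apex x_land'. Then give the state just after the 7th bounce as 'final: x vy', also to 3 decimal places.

1 4.551 36.061 20.341
2 3.975 19.747 38.108
3 2.941 10.813 51.255
4 2.177 5.921 60.984
5 1.611 3.243 68.183
6 1.192 1.776 73.511
7 0.882 0.972 77.453
final: 77.453 3.263

Arc 1: start y=18.670, vy=18.650 → t=4.551, apex=36.061, x_land=20.341, impact vy=-26.856
  bounce: vy ← 0.74·26.856 = 19.873
Arc 2: start y=0.000, vy=19.873 → t=3.975, apex=19.747, x_land=38.108, impact vy=-19.873
  bounce: vy ← 0.74·19.873 = 14.706
Arc 3: start y=0.000, vy=14.706 → t=2.941, apex=10.813, x_land=51.255, impact vy=-14.706
  bounce: vy ← 0.74·14.706 = 10.883
Arc 4: start y=0.000, vy=10.883 → t=2.177, apex=5.921, x_land=60.984, impact vy=-10.883
  bounce: vy ← 0.74·10.883 = 8.053
Arc 5: start y=0.000, vy=8.053 → t=1.611, apex=3.243, x_land=68.183, impact vy=-8.053
  bounce: vy ← 0.74·8.053 = 5.959
Arc 6: start y=0.000, vy=5.959 → t=1.192, apex=1.776, x_land=73.511, impact vy=-5.959
  bounce: vy ← 0.74·5.959 = 4.410
Arc 7: start y=0.000, vy=4.410 → t=0.882, apex=0.972, x_land=77.453, impact vy=-4.410
  bounce: vy ← 0.74·4.410 = 3.263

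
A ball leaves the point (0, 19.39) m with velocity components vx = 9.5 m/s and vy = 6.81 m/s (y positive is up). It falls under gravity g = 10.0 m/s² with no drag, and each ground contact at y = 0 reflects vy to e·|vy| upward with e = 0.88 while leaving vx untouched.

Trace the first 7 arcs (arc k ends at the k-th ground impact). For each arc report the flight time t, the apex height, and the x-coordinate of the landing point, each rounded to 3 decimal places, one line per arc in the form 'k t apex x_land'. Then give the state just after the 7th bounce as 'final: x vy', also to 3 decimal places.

Arc 1: start y=19.390, vy=6.810 → t=2.765, apex=21.709, x_land=26.265, impact vy=-20.837
  bounce: vy ← 0.88·20.837 = 18.336
Arc 2: start y=0.000, vy=18.336 → t=3.667, apex=16.811, x_land=61.104, impact vy=-18.336
  bounce: vy ← 0.88·18.336 = 16.136
Arc 3: start y=0.000, vy=16.136 → t=3.227, apex=13.019, x_land=91.762, impact vy=-16.136
  bounce: vy ← 0.88·16.136 = 14.200
Arc 4: start y=0.000, vy=14.200 → t=2.840, apex=10.082, x_land=118.742, impact vy=-14.200
  bounce: vy ← 0.88·14.200 = 12.496
Arc 5: start y=0.000, vy=12.496 → t=2.499, apex=7.807, x_land=142.484, impact vy=-12.496
  bounce: vy ← 0.88·12.496 = 10.996
Arc 6: start y=0.000, vy=10.996 → t=2.199, apex=6.046, x_land=163.377, impact vy=-10.996
  bounce: vy ← 0.88·10.996 = 9.677
Arc 7: start y=0.000, vy=9.677 → t=1.935, apex=4.682, x_land=181.763, impact vy=-9.677
  bounce: vy ← 0.88·9.677 = 8.516

1 2.765 21.709 26.265
2 3.667 16.811 61.104
3 3.227 13.019 91.762
4 2.840 10.082 118.742
5 2.499 7.807 142.484
6 2.199 6.046 163.377
7 1.935 4.682 181.763
final: 181.763 8.516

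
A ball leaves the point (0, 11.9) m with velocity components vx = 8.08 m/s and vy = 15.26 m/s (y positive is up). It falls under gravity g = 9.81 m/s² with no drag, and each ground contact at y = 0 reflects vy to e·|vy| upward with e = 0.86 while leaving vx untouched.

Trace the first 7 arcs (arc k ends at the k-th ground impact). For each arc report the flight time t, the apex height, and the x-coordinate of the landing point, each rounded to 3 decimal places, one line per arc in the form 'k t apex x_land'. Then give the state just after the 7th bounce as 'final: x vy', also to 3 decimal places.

Arc 1: start y=11.900, vy=15.260 → t=3.757, apex=23.769, x_land=30.356, impact vy=-21.595
  bounce: vy ← 0.86·21.595 = 18.572
Arc 2: start y=0.000, vy=18.572 → t=3.786, apex=17.579, x_land=60.949, impact vy=-18.572
  bounce: vy ← 0.86·18.572 = 15.972
Arc 3: start y=0.000, vy=15.972 → t=3.256, apex=13.002, x_land=87.259, impact vy=-15.972
  bounce: vy ← 0.86·15.972 = 13.736
Arc 4: start y=0.000, vy=13.736 → t=2.800, apex=9.616, x_land=109.886, impact vy=-13.736
  bounce: vy ← 0.86·13.736 = 11.813
Arc 5: start y=0.000, vy=11.813 → t=2.408, apex=7.112, x_land=129.345, impact vy=-11.813
  bounce: vy ← 0.86·11.813 = 10.159
Arc 6: start y=0.000, vy=10.159 → t=2.071, apex=5.260, x_land=146.079, impact vy=-10.159
  bounce: vy ← 0.86·10.159 = 8.737
Arc 7: start y=0.000, vy=8.737 → t=1.781, apex=3.890, x_land=160.471, impact vy=-8.737
  bounce: vy ← 0.86·8.737 = 7.514

1 3.757 23.769 30.356
2 3.786 17.579 60.949
3 3.256 13.002 87.259
4 2.800 9.616 109.886
5 2.408 7.112 129.345
6 2.071 5.260 146.079
7 1.781 3.890 160.471
final: 160.471 7.514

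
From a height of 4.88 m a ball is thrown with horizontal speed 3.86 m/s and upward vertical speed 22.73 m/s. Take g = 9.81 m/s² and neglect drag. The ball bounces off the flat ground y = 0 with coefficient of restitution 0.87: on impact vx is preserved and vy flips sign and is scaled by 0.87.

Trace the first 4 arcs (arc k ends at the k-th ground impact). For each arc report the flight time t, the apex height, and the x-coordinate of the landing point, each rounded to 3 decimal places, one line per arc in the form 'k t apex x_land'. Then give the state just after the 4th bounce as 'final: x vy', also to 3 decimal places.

1 4.840 31.213 18.681
2 4.389 23.625 35.624
3 3.819 17.882 50.364
4 3.322 13.535 63.188
final: 63.188 14.177

Arc 1: start y=4.880, vy=22.730 → t=4.840, apex=31.213, x_land=18.681, impact vy=-24.747
  bounce: vy ← 0.87·24.747 = 21.530
Arc 2: start y=0.000, vy=21.530 → t=4.389, apex=23.625, x_land=35.624, impact vy=-21.530
  bounce: vy ← 0.87·21.530 = 18.731
Arc 3: start y=0.000, vy=18.731 → t=3.819, apex=17.882, x_land=50.364, impact vy=-18.731
  bounce: vy ← 0.87·18.731 = 16.296
Arc 4: start y=0.000, vy=16.296 → t=3.322, apex=13.535, x_land=63.188, impact vy=-16.296
  bounce: vy ← 0.87·16.296 = 14.177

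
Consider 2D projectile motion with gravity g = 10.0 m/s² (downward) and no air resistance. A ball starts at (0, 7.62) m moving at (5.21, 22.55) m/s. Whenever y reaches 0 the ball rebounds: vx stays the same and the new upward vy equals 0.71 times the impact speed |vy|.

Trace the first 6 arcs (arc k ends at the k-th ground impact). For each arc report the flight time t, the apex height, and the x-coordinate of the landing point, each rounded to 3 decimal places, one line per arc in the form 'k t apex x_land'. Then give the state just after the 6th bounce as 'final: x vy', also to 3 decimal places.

Arc 1: start y=7.620, vy=22.550 → t=4.826, apex=33.045, x_land=25.142, impact vy=-25.708
  bounce: vy ← 0.71·25.708 = 18.253
Arc 2: start y=0.000, vy=18.253 → t=3.651, apex=16.658, x_land=44.162, impact vy=-18.253
  bounce: vy ← 0.71·18.253 = 12.959
Arc 3: start y=0.000, vy=12.959 → t=2.592, apex=8.397, x_land=57.665, impact vy=-12.959
  bounce: vy ← 0.71·12.959 = 9.201
Arc 4: start y=0.000, vy=9.201 → t=1.840, apex=4.233, x_land=67.253, impact vy=-9.201
  bounce: vy ← 0.71·9.201 = 6.533
Arc 5: start y=0.000, vy=6.533 → t=1.307, apex=2.134, x_land=74.060, impact vy=-6.533
  bounce: vy ← 0.71·6.533 = 4.638
Arc 6: start y=0.000, vy=4.638 → t=0.928, apex=1.076, x_land=78.893, impact vy=-4.638
  bounce: vy ← 0.71·4.638 = 3.293

1 4.826 33.045 25.142
2 3.651 16.658 44.162
3 2.592 8.397 57.665
4 1.840 4.233 67.253
5 1.307 2.134 74.060
6 0.928 1.076 78.893
final: 78.893 3.293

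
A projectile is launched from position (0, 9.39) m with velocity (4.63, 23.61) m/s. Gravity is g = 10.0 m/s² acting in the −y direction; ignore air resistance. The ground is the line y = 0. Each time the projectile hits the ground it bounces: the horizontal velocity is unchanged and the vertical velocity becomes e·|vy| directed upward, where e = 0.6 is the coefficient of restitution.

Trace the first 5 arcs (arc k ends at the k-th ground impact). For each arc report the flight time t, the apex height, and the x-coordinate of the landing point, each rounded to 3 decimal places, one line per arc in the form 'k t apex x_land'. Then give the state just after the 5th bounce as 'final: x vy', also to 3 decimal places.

1 5.091 37.262 23.571
2 3.276 13.414 38.738
3 1.966 4.829 47.839
4 1.179 1.738 53.299
5 0.708 0.626 56.575
final: 56.575 2.123

Arc 1: start y=9.390, vy=23.610 → t=5.091, apex=37.262, x_land=23.571, impact vy=-27.299
  bounce: vy ← 0.6·27.299 = 16.379
Arc 2: start y=0.000, vy=16.379 → t=3.276, apex=13.414, x_land=38.738, impact vy=-16.379
  bounce: vy ← 0.6·16.379 = 9.828
Arc 3: start y=0.000, vy=9.828 → t=1.966, apex=4.829, x_land=47.839, impact vy=-9.828
  bounce: vy ← 0.6·9.828 = 5.897
Arc 4: start y=0.000, vy=5.897 → t=1.179, apex=1.738, x_land=53.299, impact vy=-5.897
  bounce: vy ← 0.6·5.897 = 3.538
Arc 5: start y=0.000, vy=3.538 → t=0.708, apex=0.626, x_land=56.575, impact vy=-3.538
  bounce: vy ← 0.6·3.538 = 2.123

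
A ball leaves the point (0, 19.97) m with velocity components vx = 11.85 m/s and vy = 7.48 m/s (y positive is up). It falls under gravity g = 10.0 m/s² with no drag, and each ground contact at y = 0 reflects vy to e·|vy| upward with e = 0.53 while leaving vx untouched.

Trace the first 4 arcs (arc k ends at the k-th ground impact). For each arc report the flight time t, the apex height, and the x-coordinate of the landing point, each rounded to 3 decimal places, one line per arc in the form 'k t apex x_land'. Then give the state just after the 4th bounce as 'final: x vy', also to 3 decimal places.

Arc 1: start y=19.970, vy=7.480 → t=2.882, apex=22.768, x_land=34.150, impact vy=-21.339
  bounce: vy ← 0.53·21.339 = 11.310
Arc 2: start y=0.000, vy=11.310 → t=2.262, apex=6.395, x_land=60.954, impact vy=-11.310
  bounce: vy ← 0.53·11.310 = 5.994
Arc 3: start y=0.000, vy=5.994 → t=1.199, apex=1.796, x_land=75.160, impact vy=-5.994
  bounce: vy ← 0.53·5.994 = 3.177
Arc 4: start y=0.000, vy=3.177 → t=0.635, apex=0.505, x_land=82.690, impact vy=-3.177
  bounce: vy ← 0.53·3.177 = 1.684

1 2.882 22.768 34.150
2 2.262 6.395 60.954
3 1.199 1.796 75.160
4 0.635 0.505 82.690
final: 82.690 1.684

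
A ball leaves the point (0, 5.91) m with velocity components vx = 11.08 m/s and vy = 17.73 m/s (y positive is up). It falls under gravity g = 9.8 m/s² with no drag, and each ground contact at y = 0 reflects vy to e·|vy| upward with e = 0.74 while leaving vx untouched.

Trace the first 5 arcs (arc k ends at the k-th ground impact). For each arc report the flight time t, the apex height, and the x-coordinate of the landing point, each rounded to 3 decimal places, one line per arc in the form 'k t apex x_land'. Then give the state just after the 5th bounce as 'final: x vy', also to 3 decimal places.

1 3.926 21.948 43.496
2 3.132 12.019 78.202
3 2.318 6.582 103.884
4 1.715 3.604 122.889
5 1.269 1.974 136.953
final: 136.953 4.602

Arc 1: start y=5.910, vy=17.730 → t=3.926, apex=21.948, x_land=43.496, impact vy=-20.741
  bounce: vy ← 0.74·20.741 = 15.348
Arc 2: start y=0.000, vy=15.348 → t=3.132, apex=12.019, x_land=78.202, impact vy=-15.348
  bounce: vy ← 0.74·15.348 = 11.358
Arc 3: start y=0.000, vy=11.358 → t=2.318, apex=6.582, x_land=103.884, impact vy=-11.358
  bounce: vy ← 0.74·11.358 = 8.405
Arc 4: start y=0.000, vy=8.405 → t=1.715, apex=3.604, x_land=122.889, impact vy=-8.405
  bounce: vy ← 0.74·8.405 = 6.220
Arc 5: start y=0.000, vy=6.220 → t=1.269, apex=1.974, x_land=136.953, impact vy=-6.220
  bounce: vy ← 0.74·6.220 = 4.602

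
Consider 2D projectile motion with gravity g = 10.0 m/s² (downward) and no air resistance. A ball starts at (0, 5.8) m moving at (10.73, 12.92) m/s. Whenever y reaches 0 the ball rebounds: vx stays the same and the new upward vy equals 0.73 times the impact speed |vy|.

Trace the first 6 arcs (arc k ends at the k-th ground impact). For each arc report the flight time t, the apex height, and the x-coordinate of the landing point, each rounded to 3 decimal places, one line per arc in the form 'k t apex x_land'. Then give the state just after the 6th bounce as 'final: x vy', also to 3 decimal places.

Arc 1: start y=5.800, vy=12.920 → t=2.974, apex=14.146, x_land=31.911, impact vy=-16.820
  bounce: vy ← 0.73·16.820 = 12.279
Arc 2: start y=0.000, vy=12.279 → t=2.456, apex=7.539, x_land=58.262, impact vy=-12.279
  bounce: vy ← 0.73·12.279 = 8.964
Arc 3: start y=0.000, vy=8.964 → t=1.793, apex=4.017, x_land=77.498, impact vy=-8.964
  bounce: vy ← 0.73·8.964 = 6.543
Arc 4: start y=0.000, vy=6.543 → t=1.309, apex=2.141, x_land=91.540, impact vy=-6.543
  bounce: vy ← 0.73·6.543 = 4.777
Arc 5: start y=0.000, vy=4.777 → t=0.955, apex=1.141, x_land=101.791, impact vy=-4.777
  bounce: vy ← 0.73·4.777 = 3.487
Arc 6: start y=0.000, vy=3.487 → t=0.697, apex=0.608, x_land=109.274, impact vy=-3.487
  bounce: vy ← 0.73·3.487 = 2.546

1 2.974 14.146 31.911
2 2.456 7.539 58.262
3 1.793 4.017 77.498
4 1.309 2.141 91.540
5 0.955 1.141 101.791
6 0.697 0.608 109.274
final: 109.274 2.546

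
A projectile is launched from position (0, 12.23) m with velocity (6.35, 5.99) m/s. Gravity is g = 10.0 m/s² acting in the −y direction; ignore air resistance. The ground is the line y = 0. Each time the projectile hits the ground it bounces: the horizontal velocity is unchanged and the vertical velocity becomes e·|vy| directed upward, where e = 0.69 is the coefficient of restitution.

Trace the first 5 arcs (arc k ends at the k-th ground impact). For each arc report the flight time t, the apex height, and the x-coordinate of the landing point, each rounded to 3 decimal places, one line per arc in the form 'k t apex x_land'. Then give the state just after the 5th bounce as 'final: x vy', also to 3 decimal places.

1 2.274 14.024 14.438
2 2.311 6.677 29.114
3 1.595 3.179 39.241
4 1.100 1.513 46.228
5 0.759 0.721 51.049
final: 51.049 2.619

Arc 1: start y=12.230, vy=5.990 → t=2.274, apex=14.024, x_land=14.438, impact vy=-16.748
  bounce: vy ← 0.69·16.748 = 11.556
Arc 2: start y=0.000, vy=11.556 → t=2.311, apex=6.677, x_land=29.114, impact vy=-11.556
  bounce: vy ← 0.69·11.556 = 7.974
Arc 3: start y=0.000, vy=7.974 → t=1.595, apex=3.179, x_land=39.241, impact vy=-7.974
  bounce: vy ← 0.69·7.974 = 5.502
Arc 4: start y=0.000, vy=5.502 → t=1.100, apex=1.513, x_land=46.228, impact vy=-5.502
  bounce: vy ← 0.69·5.502 = 3.796
Arc 5: start y=0.000, vy=3.796 → t=0.759, apex=0.721, x_land=51.049, impact vy=-3.796
  bounce: vy ← 0.69·3.796 = 2.619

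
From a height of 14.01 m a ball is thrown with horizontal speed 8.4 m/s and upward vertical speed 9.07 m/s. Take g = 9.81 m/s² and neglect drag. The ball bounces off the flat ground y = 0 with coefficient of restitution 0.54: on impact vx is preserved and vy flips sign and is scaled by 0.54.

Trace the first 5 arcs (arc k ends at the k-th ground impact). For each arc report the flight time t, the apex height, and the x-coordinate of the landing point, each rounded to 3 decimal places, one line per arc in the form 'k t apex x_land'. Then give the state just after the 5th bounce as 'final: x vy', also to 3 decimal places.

Arc 1: start y=14.010, vy=9.070 → t=2.851, apex=18.203, x_land=23.948, impact vy=-18.898
  bounce: vy ← 0.54·18.898 = 10.205
Arc 2: start y=0.000, vy=10.205 → t=2.081, apex=5.308, x_land=41.425, impact vy=-10.205
  bounce: vy ← 0.54·10.205 = 5.511
Arc 3: start y=0.000, vy=5.511 → t=1.123, apex=1.548, x_land=50.862, impact vy=-5.511
  bounce: vy ← 0.54·5.511 = 2.976
Arc 4: start y=0.000, vy=2.976 → t=0.607, apex=0.451, x_land=55.958, impact vy=-2.976
  bounce: vy ← 0.54·2.976 = 1.607
Arc 5: start y=0.000, vy=1.607 → t=0.328, apex=0.132, x_land=58.710, impact vy=-1.607
  bounce: vy ← 0.54·1.607 = 0.868

1 2.851 18.203 23.948
2 2.081 5.308 41.425
3 1.123 1.548 50.862
4 0.607 0.451 55.958
5 0.328 0.132 58.710
final: 58.710 0.868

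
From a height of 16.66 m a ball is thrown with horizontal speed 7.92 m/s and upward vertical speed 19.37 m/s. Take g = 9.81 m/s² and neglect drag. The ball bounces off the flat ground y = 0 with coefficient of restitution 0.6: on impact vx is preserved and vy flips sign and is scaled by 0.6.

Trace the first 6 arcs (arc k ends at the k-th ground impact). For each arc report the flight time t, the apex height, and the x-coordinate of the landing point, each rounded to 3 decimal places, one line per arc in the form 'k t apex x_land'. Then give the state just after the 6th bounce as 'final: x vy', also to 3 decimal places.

Arc 1: start y=16.660, vy=19.370 → t=4.675, apex=35.783, x_land=37.030, impact vy=-26.497
  bounce: vy ← 0.6·26.497 = 15.898
Arc 2: start y=0.000, vy=15.898 → t=3.241, apex=12.882, x_land=62.700, impact vy=-15.898
  bounce: vy ← 0.6·15.898 = 9.539
Arc 3: start y=0.000, vy=9.539 → t=1.945, apex=4.638, x_land=78.102, impact vy=-9.539
  bounce: vy ← 0.6·9.539 = 5.723
Arc 4: start y=0.000, vy=5.723 → t=1.167, apex=1.670, x_land=87.343, impact vy=-5.723
  bounce: vy ← 0.6·5.723 = 3.434
Arc 5: start y=0.000, vy=3.434 → t=0.700, apex=0.601, x_land=92.888, impact vy=-3.434
  bounce: vy ← 0.6·3.434 = 2.060
Arc 6: start y=0.000, vy=2.060 → t=0.420, apex=0.216, x_land=96.215, impact vy=-2.060
  bounce: vy ← 0.6·2.060 = 1.236

1 4.675 35.783 37.030
2 3.241 12.882 62.700
3 1.945 4.638 78.102
4 1.167 1.670 87.343
5 0.700 0.601 92.888
6 0.420 0.216 96.215
final: 96.215 1.236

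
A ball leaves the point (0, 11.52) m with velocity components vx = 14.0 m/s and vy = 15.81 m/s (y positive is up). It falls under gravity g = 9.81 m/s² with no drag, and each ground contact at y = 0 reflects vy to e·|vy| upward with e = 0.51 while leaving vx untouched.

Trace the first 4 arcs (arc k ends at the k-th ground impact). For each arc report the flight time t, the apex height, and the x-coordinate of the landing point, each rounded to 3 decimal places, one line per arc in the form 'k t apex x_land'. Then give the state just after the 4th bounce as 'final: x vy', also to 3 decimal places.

1 3.836 24.260 53.698
2 2.268 6.310 85.456
3 1.157 1.641 101.653
4 0.590 0.427 109.913
final: 109.913 1.476

Arc 1: start y=11.520, vy=15.810 → t=3.836, apex=24.260, x_land=53.698, impact vy=-21.817
  bounce: vy ← 0.51·21.817 = 11.127
Arc 2: start y=0.000, vy=11.127 → t=2.268, apex=6.310, x_land=85.456, impact vy=-11.127
  bounce: vy ← 0.51·11.127 = 5.675
Arc 3: start y=0.000, vy=5.675 → t=1.157, apex=1.641, x_land=101.653, impact vy=-5.675
  bounce: vy ← 0.51·5.675 = 2.894
Arc 4: start y=0.000, vy=2.894 → t=0.590, apex=0.427, x_land=109.913, impact vy=-2.894
  bounce: vy ← 0.51·2.894 = 1.476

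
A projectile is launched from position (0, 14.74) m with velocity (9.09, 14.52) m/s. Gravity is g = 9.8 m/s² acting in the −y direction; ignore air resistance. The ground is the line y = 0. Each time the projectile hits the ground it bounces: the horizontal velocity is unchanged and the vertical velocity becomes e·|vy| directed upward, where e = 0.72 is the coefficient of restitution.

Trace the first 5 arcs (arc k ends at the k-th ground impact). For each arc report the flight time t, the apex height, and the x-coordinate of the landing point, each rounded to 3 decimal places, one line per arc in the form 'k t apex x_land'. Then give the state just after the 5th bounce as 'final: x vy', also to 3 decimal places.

Arc 1: start y=14.740, vy=14.520 → t=3.763, apex=25.497, x_land=34.203, impact vy=-22.355
  bounce: vy ← 0.72·22.355 = 16.095
Arc 2: start y=0.000, vy=16.095 → t=3.285, apex=13.217, x_land=64.062, impact vy=-16.095
  bounce: vy ← 0.72·16.095 = 11.589
Arc 3: start y=0.000, vy=11.589 → t=2.365, apex=6.852, x_land=85.560, impact vy=-11.589
  bounce: vy ← 0.72·11.589 = 8.344
Arc 4: start y=0.000, vy=8.344 → t=1.703, apex=3.552, x_land=101.039, impact vy=-8.344
  bounce: vy ← 0.72·8.344 = 6.008
Arc 5: start y=0.000, vy=6.008 → t=1.226, apex=1.841, x_land=112.183, impact vy=-6.008
  bounce: vy ← 0.72·6.008 = 4.325

1 3.763 25.497 34.203
2 3.285 13.217 64.062
3 2.365 6.852 85.560
4 1.703 3.552 101.039
5 1.226 1.841 112.183
final: 112.183 4.325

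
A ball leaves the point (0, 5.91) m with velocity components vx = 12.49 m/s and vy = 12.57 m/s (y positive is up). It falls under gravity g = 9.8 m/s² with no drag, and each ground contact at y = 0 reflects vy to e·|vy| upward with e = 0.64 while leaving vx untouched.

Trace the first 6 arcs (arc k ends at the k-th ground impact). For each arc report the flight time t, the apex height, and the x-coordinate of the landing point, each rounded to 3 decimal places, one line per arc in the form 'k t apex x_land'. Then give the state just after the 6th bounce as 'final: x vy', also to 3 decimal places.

Arc 1: start y=5.910, vy=12.570 → t=2.971, apex=13.971, x_land=37.111, impact vy=-16.548
  bounce: vy ← 0.64·16.548 = 10.591
Arc 2: start y=0.000, vy=10.591 → t=2.161, apex=5.723, x_land=64.107, impact vy=-10.591
  bounce: vy ← 0.64·10.591 = 6.778
Arc 3: start y=0.000, vy=6.778 → t=1.383, apex=2.344, x_land=81.384, impact vy=-6.778
  bounce: vy ← 0.64·6.778 = 4.338
Arc 4: start y=0.000, vy=4.338 → t=0.885, apex=0.960, x_land=92.441, impact vy=-4.338
  bounce: vy ← 0.64·4.338 = 2.776
Arc 5: start y=0.000, vy=2.776 → t=0.567, apex=0.393, x_land=99.518, impact vy=-2.776
  bounce: vy ← 0.64·2.776 = 1.777
Arc 6: start y=0.000, vy=1.777 → t=0.363, apex=0.161, x_land=104.047, impact vy=-1.777
  bounce: vy ← 0.64·1.777 = 1.137

1 2.971 13.971 37.111
2 2.161 5.723 64.107
3 1.383 2.344 81.384
4 0.885 0.960 92.441
5 0.567 0.393 99.518
6 0.363 0.161 104.047
final: 104.047 1.137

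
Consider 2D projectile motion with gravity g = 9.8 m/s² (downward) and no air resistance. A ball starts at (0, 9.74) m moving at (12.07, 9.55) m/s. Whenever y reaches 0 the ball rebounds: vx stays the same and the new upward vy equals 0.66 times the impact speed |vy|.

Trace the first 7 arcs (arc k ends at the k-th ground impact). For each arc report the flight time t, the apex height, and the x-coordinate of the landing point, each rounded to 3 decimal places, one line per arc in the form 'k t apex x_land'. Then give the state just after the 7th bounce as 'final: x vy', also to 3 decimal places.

Arc 1: start y=9.740, vy=9.550 → t=2.688, apex=14.393, x_land=32.449, impact vy=-16.796
  bounce: vy ← 0.66·16.796 = 11.085
Arc 2: start y=0.000, vy=11.085 → t=2.262, apex=6.270, x_land=59.755, impact vy=-11.085
  bounce: vy ← 0.66·11.085 = 7.316
Arc 3: start y=0.000, vy=7.316 → t=1.493, apex=2.731, x_land=77.777, impact vy=-7.316
  bounce: vy ← 0.66·7.316 = 4.829
Arc 4: start y=0.000, vy=4.829 → t=0.985, apex=1.190, x_land=89.672, impact vy=-4.829
  bounce: vy ← 0.66·4.829 = 3.187
Arc 5: start y=0.000, vy=3.187 → t=0.650, apex=0.518, x_land=97.522, impact vy=-3.187
  bounce: vy ← 0.66·3.187 = 2.103
Arc 6: start y=0.000, vy=2.103 → t=0.429, apex=0.226, x_land=102.703, impact vy=-2.103
  bounce: vy ← 0.66·2.103 = 1.388
Arc 7: start y=0.000, vy=1.388 → t=0.283, apex=0.098, x_land=106.123, impact vy=-1.388
  bounce: vy ← 0.66·1.388 = 0.916

1 2.688 14.393 32.449
2 2.262 6.270 59.755
3 1.493 2.731 77.777
4 0.985 1.190 89.672
5 0.650 0.518 97.522
6 0.429 0.226 102.703
7 0.283 0.098 106.123
final: 106.123 0.916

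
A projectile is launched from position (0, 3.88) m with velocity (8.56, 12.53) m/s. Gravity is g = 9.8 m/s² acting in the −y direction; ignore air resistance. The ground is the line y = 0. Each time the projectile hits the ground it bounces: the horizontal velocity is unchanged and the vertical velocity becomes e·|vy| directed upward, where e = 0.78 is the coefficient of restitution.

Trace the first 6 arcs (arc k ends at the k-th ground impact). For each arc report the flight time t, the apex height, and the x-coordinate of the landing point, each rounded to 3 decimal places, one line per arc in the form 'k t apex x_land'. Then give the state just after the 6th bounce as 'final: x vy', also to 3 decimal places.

1 2.836 11.890 24.279
2 2.430 7.234 45.080
3 1.895 4.401 61.306
4 1.478 2.678 73.961
5 1.153 1.629 83.833
6 0.899 0.991 91.532
final: 91.532 3.438

Arc 1: start y=3.880, vy=12.530 → t=2.836, apex=11.890, x_land=24.279, impact vy=-15.266
  bounce: vy ← 0.78·15.266 = 11.907
Arc 2: start y=0.000, vy=11.907 → t=2.430, apex=7.234, x_land=45.080, impact vy=-11.907
  bounce: vy ← 0.78·11.907 = 9.288
Arc 3: start y=0.000, vy=9.288 → t=1.895, apex=4.401, x_land=61.306, impact vy=-9.288
  bounce: vy ← 0.78·9.288 = 7.244
Arc 4: start y=0.000, vy=7.244 → t=1.478, apex=2.678, x_land=73.961, impact vy=-7.244
  bounce: vy ← 0.78·7.244 = 5.651
Arc 5: start y=0.000, vy=5.651 → t=1.153, apex=1.629, x_land=83.833, impact vy=-5.651
  bounce: vy ← 0.78·5.651 = 4.408
Arc 6: start y=0.000, vy=4.408 → t=0.899, apex=0.991, x_land=91.532, impact vy=-4.408
  bounce: vy ← 0.78·4.408 = 3.438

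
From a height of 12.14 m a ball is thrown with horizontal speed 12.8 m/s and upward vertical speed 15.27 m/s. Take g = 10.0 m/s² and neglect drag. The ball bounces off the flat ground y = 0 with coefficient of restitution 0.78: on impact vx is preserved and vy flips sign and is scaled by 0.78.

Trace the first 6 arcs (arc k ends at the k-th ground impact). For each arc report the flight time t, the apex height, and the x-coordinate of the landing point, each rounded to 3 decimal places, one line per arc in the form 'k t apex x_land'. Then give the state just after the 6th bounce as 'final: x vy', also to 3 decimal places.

1 3.709 23.799 47.471
2 3.403 14.479 91.035
3 2.655 8.809 125.015
4 2.071 5.359 151.519
5 1.615 3.261 172.192
6 1.260 1.984 188.317
final: 188.317 4.913

Arc 1: start y=12.140, vy=15.270 → t=3.709, apex=23.799, x_land=47.471, impact vy=-21.817
  bounce: vy ← 0.78·21.817 = 17.017
Arc 2: start y=0.000, vy=17.017 → t=3.403, apex=14.479, x_land=91.035, impact vy=-17.017
  bounce: vy ← 0.78·17.017 = 13.273
Arc 3: start y=0.000, vy=13.273 → t=2.655, apex=8.809, x_land=125.015, impact vy=-13.273
  bounce: vy ← 0.78·13.273 = 10.353
Arc 4: start y=0.000, vy=10.353 → t=2.071, apex=5.359, x_land=151.519, impact vy=-10.353
  bounce: vy ← 0.78·10.353 = 8.076
Arc 5: start y=0.000, vy=8.076 → t=1.615, apex=3.261, x_land=172.192, impact vy=-8.076
  bounce: vy ← 0.78·8.076 = 6.299
Arc 6: start y=0.000, vy=6.299 → t=1.260, apex=1.984, x_land=188.317, impact vy=-6.299
  bounce: vy ← 0.78·6.299 = 4.913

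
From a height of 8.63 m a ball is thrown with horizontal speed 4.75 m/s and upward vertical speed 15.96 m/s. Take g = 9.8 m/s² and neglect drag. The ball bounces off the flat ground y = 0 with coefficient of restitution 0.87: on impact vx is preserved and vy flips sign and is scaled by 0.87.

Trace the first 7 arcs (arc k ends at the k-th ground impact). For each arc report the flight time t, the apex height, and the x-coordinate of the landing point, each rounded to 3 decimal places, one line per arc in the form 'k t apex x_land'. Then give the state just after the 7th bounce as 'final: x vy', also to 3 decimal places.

Arc 1: start y=8.630, vy=15.960 → t=3.729, apex=21.626, x_land=17.715, impact vy=-20.588
  bounce: vy ← 0.87·20.588 = 17.912
Arc 2: start y=0.000, vy=17.912 → t=3.655, apex=16.369, x_land=35.078, impact vy=-17.912
  bounce: vy ← 0.87·17.912 = 15.583
Arc 3: start y=0.000, vy=15.583 → t=3.180, apex=12.389, x_land=50.184, impact vy=-15.583
  bounce: vy ← 0.87·15.583 = 13.557
Arc 4: start y=0.000, vy=13.557 → t=2.767, apex=9.378, x_land=63.326, impact vy=-13.557
  bounce: vy ← 0.87·13.557 = 11.795
Arc 5: start y=0.000, vy=11.795 → t=2.407, apex=7.098, x_land=74.760, impact vy=-11.795
  bounce: vy ← 0.87·11.795 = 10.262
Arc 6: start y=0.000, vy=10.262 → t=2.094, apex=5.372, x_land=84.708, impact vy=-10.262
  bounce: vy ← 0.87·10.262 = 8.928
Arc 7: start y=0.000, vy=8.928 → t=1.822, apex=4.066, x_land=93.362, impact vy=-8.928
  bounce: vy ← 0.87·8.928 = 7.767

1 3.729 21.626 17.715
2 3.655 16.369 35.078
3 3.180 12.389 50.184
4 2.767 9.378 63.326
5 2.407 7.098 74.760
6 2.094 5.372 84.708
7 1.822 4.066 93.362
final: 93.362 7.767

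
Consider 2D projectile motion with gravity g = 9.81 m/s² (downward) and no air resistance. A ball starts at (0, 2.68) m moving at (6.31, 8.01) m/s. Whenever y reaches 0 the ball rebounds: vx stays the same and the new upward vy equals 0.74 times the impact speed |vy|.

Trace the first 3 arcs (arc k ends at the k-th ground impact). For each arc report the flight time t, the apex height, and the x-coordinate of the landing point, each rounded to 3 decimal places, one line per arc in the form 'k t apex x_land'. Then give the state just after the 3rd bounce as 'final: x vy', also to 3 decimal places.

Arc 1: start y=2.680, vy=8.010 → t=1.918, apex=5.950, x_land=12.102, impact vy=-10.805
  bounce: vy ← 0.74·10.805 = 7.995
Arc 2: start y=0.000, vy=7.995 → t=1.630, apex=3.258, x_land=22.388, impact vy=-7.995
  bounce: vy ← 0.74·7.995 = 5.917
Arc 3: start y=0.000, vy=5.917 → t=1.206, apex=1.784, x_land=29.999, impact vy=-5.917
  bounce: vy ← 0.74·5.917 = 4.378

1 1.918 5.950 12.102
2 1.630 3.258 22.388
3 1.206 1.784 29.999
final: 29.999 4.378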